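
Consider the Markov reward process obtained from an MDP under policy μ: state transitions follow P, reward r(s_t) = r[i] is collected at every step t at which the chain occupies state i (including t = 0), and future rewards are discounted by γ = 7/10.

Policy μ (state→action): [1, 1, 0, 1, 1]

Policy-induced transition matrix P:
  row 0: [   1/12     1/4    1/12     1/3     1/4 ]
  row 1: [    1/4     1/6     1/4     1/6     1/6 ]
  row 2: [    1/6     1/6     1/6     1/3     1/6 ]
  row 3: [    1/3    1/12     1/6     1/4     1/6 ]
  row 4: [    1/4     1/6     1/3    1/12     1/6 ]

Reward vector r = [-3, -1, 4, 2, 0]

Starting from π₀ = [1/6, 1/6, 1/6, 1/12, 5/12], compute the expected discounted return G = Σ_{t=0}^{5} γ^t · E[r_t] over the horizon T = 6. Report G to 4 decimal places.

G = 1.0768

t=0: π = [0.1667, 0.1667, 0.1667, 0.0833, 0.4167], E[r] = 0.1667, γ^t·E[r] = 0.166667, running G = 0.166667
t=1: π = [0.2153, 0.1736, 0.2361, 0.1944, 0.1806], E[r] = 0.5139, γ^t·E[r] = 0.359722, running G = 0.526389
t=2: π = [0.2106, 0.1684, 0.1933, 0.2431, 0.1846], E[r] = 0.4589, γ^t·E[r] = 0.224867, running G = 0.751256
t=3: π = [0.2190, 0.1640, 0.1939, 0.2389, 0.1842], E[r] = 0.4323, γ^t·E[r] = 0.148276, running G = 0.899532
t=4: π = [0.2172, 0.1650, 0.1928, 0.2400, 0.1849], E[r] = 0.4345, γ^t·E[r] = 0.104319, running G = 1.003851
t=5: π = [0.2177, 0.1648, 0.1931, 0.2396, 0.1848], E[r] = 0.4338, γ^t·E[r] = 0.072904, running G = 1.076755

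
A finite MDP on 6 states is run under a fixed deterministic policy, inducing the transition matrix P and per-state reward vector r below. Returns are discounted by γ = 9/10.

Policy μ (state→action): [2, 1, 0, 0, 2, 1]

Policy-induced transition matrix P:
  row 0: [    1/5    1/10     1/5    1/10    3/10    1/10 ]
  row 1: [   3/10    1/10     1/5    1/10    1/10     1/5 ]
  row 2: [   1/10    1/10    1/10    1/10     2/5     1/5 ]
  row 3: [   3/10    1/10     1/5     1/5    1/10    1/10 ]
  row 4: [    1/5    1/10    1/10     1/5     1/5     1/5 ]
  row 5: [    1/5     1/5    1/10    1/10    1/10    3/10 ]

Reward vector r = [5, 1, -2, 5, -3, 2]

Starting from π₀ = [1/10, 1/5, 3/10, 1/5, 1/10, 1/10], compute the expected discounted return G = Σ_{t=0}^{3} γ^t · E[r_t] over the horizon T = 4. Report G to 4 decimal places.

t=0: π = [0.1000, 0.2000, 0.3000, 0.2000, 0.1000, 0.1000], E[r] = 1.0000, γ^t·E[r] = 1.000000, running G = 1.000000
t=1: π = [0.2100, 0.1100, 0.1500, 0.1300, 0.2200, 0.1800], E[r] = 1.2100, γ^t·E[r] = 1.089000, running G = 2.089000
t=2: π = [0.2090, 0.1180, 0.1450, 0.1350, 0.2090, 0.1840], E[r] = 1.2890, γ^t·E[r] = 1.044090, running G = 3.133090
t=3: π = [0.2108, 0.1184, 0.1462, 0.1344, 0.2062, 0.1840], E[r] = 1.3014, γ^t·E[r] = 0.948721, running G = 4.081811

G = 4.0818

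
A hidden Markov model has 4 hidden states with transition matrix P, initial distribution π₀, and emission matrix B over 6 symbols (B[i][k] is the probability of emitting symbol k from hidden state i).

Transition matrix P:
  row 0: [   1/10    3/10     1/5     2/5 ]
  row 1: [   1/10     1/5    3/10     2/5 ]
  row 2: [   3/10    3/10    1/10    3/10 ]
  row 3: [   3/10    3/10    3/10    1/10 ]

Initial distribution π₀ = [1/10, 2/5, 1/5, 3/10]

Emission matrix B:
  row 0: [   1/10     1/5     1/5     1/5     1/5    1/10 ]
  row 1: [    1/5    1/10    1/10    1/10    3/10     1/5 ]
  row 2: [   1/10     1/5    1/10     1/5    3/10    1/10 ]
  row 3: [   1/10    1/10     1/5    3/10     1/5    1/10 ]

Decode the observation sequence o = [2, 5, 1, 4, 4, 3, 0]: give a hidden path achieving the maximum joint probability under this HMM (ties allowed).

t=0: δ = [2.000e-02, 4.000e-02, 2.000e-02, 6.000e-02]  (obs o_0=2)
t=1: δ = [1.800e-03, 3.600e-03, 1.800e-03, 1.600e-03]  ψ = [3, 3, 3, 1]  (obs o_1=5)
t=2: δ = [1.080e-04, 7.200e-05, 2.160e-04, 1.440e-04]  ψ = [2, 1, 1, 1]  (obs o_2=1)
t=3: δ = [1.296e-05, 1.944e-05, 1.296e-05, 1.296e-05]  ψ = [2, 2, 3, 2]  (obs o_3=4)
t=4: δ = [7.776e-07, 1.166e-06, 1.750e-06, 1.555e-06]  ψ = [2, 0, 1, 1]  (obs o_4=4)
t=5: δ = [1.050e-07, 5.249e-08, 9.331e-08, 1.575e-07]  ψ = [2, 2, 3, 2]  (obs o_5=3)
t=6: δ = [4.724e-09, 9.448e-09, 4.724e-09, 4.199e-09]  ψ = [3, 3, 3, 0]  (obs o_6=0)
backtrack: best end state = 1; path = [3, 1, 2, 1, 2, 3, 1]

path = [3, 1, 2, 1, 2, 3, 1]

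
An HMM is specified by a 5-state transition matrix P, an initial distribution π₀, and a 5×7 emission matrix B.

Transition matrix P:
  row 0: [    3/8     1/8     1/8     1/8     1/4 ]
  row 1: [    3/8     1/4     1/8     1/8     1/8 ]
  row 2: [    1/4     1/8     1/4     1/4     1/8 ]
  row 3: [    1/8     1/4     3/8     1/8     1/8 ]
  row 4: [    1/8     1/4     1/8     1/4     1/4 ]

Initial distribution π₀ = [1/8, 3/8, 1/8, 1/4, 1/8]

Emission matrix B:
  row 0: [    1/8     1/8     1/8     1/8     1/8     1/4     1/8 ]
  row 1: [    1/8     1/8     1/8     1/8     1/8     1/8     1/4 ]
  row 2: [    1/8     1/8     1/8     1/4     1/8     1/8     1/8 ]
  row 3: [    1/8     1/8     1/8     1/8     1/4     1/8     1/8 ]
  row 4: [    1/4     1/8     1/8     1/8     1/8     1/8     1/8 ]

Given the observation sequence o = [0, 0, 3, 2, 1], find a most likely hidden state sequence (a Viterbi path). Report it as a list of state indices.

t=0: δ = [1.562e-02, 4.688e-02, 1.562e-02, 3.125e-02, 3.125e-02]  (obs o_0=0)
t=1: δ = [2.197e-03, 1.465e-03, 1.465e-03, 9.766e-04, 1.953e-03]  ψ = [1, 1, 3, 4, 4]  (obs o_1=0)
t=2: δ = [1.030e-04, 6.104e-05, 9.155e-05, 6.104e-05, 6.866e-05]  ψ = [0, 4, 2, 4, 0]  (obs o_2=3)
t=3: δ = [4.828e-06, 2.146e-06, 2.861e-06, 2.861e-06, 3.219e-06]  ψ = [0, 4, 2, 2, 0]  (obs o_3=2)
t=4: δ = [2.263e-07, 1.006e-07, 1.341e-07, 1.006e-07, 1.509e-07]  ψ = [0, 4, 3, 4, 0]  (obs o_4=1)
backtrack: best end state = 0; path = [1, 0, 0, 0, 0]

path = [1, 0, 0, 0, 0]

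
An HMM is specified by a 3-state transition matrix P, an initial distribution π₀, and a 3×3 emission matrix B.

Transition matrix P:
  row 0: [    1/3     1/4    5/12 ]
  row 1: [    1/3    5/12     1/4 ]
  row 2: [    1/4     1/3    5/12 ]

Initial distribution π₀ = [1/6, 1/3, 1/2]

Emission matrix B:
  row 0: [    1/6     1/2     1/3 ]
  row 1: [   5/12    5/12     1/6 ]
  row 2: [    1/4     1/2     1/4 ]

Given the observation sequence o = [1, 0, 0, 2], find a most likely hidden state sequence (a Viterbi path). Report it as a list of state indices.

path = [2, 1, 1, 0]

t=0: δ = [8.333e-02, 1.389e-01, 2.500e-01]  (obs o_0=1)
t=1: δ = [1.042e-02, 3.472e-02, 2.604e-02]  ψ = [2, 2, 2]  (obs o_1=0)
t=2: δ = [1.929e-03, 6.028e-03, 2.713e-03]  ψ = [1, 1, 2]  (obs o_2=0)
t=3: δ = [6.698e-04, 4.186e-04, 3.768e-04]  ψ = [1, 1, 1]  (obs o_3=2)
backtrack: best end state = 0; path = [2, 1, 1, 0]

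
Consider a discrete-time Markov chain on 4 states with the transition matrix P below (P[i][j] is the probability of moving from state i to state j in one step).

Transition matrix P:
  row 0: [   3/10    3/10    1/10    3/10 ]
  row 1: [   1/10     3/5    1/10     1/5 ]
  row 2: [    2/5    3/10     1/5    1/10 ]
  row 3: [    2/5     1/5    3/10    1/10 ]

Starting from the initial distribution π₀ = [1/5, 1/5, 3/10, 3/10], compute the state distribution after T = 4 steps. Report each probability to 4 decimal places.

t=0: π = [0.2000, 0.2000, 0.3000, 0.3000]
t=1: π = [0.3200, 0.3300, 0.1900, 0.1600]
t=2: π = [0.2690, 0.3830, 0.1510, 0.1970]
t=3: π = [0.2582, 0.3952, 0.1545, 0.1921]
t=4: π = [0.2556, 0.3994, 0.1539, 0.1912]

π = [0.2556, 0.3994, 0.1539, 0.1912]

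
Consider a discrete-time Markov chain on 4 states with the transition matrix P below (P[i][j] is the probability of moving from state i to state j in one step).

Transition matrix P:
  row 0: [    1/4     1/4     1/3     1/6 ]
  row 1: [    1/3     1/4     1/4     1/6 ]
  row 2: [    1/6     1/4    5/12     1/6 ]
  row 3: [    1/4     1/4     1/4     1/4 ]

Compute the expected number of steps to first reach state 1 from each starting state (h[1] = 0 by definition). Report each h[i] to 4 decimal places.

h = [4.0000, 0.0000, 4.0000, 4.0000]

First-step conditioning: h[1] = 0; for i ≠ 1, h[i] = 1 + Σ_k P[i][k]·h[k].
  h[0] = 1 + 1/4·h[0] + 1/3·h[2] + 1/6·h[3]
  h[2] = 1 + 1/6·h[0] + 5/12·h[2] + 1/6·h[3]
  h[3] = 1 + 1/4·h[0] + 1/4·h[2] + 1/4·h[3]
Solving the 3×3 linear system over states ≠ 1 gives exactly h = [4, 0, 4, 4] (h[1] = 0 is the target).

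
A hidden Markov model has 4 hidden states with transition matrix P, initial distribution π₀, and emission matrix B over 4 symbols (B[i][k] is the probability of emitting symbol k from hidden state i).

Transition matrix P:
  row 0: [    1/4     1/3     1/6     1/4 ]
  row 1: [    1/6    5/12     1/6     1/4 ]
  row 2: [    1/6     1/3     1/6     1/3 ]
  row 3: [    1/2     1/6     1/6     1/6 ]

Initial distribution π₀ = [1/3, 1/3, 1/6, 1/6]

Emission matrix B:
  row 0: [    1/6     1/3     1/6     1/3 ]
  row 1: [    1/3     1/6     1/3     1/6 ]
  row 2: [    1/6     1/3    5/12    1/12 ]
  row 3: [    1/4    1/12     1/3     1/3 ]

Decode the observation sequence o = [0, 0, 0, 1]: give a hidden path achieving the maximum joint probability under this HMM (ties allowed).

path = [1, 1, 3, 0]

t=0: δ = [5.556e-02, 1.111e-01, 2.778e-02, 4.167e-02]  (obs o_0=0)
t=1: δ = [3.472e-03, 1.543e-02, 3.086e-03, 6.944e-03]  ψ = [3, 1, 1, 1]  (obs o_1=0)
t=2: δ = [5.787e-04, 2.143e-03, 4.287e-04, 9.645e-04]  ψ = [3, 1, 1, 1]  (obs o_2=0)
t=3: δ = [1.608e-04, 1.488e-04, 1.191e-04, 4.465e-05]  ψ = [3, 1, 1, 1]  (obs o_3=1)
backtrack: best end state = 0; path = [1, 1, 3, 0]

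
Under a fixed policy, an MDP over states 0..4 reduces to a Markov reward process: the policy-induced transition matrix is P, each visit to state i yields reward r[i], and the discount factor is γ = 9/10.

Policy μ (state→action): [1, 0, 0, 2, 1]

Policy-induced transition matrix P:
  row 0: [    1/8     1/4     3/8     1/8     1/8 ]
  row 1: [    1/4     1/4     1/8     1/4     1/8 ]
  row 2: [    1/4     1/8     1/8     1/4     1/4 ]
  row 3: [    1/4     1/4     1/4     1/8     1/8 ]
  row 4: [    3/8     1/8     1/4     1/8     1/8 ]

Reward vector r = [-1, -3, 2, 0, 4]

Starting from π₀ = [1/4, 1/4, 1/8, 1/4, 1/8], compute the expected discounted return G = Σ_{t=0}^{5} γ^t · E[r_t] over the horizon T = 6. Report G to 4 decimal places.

t=0: π = [0.2500, 0.2500, 0.1250, 0.2500, 0.1250], E[r] = -0.2500, γ^t·E[r] = -0.250000, running G = -0.250000
t=1: π = [0.2344, 0.2188, 0.2344, 0.1719, 0.1406], E[r] = 0.1406, γ^t·E[r] = 0.126563, running G = -0.123438
t=2: π = [0.2383, 0.2031, 0.2227, 0.1816, 0.1543], E[r] = 0.2148, γ^t·E[r] = 0.174023, running G = 0.050586
t=3: π = [0.2395, 0.2029, 0.2266, 0.1782, 0.1528], E[r] = 0.2163, γ^t·E[r] = 0.157689, running G = 0.208275
t=4: π = [0.2392, 0.2026, 0.2263, 0.1787, 0.1533], E[r] = 0.2189, γ^t·E[r] = 0.143622, running G = 0.351897
t=5: π = [0.2393, 0.2026, 0.2263, 0.1786, 0.1533], E[r] = 0.2188, γ^t·E[r] = 0.129190, running G = 0.481087

G = 0.4811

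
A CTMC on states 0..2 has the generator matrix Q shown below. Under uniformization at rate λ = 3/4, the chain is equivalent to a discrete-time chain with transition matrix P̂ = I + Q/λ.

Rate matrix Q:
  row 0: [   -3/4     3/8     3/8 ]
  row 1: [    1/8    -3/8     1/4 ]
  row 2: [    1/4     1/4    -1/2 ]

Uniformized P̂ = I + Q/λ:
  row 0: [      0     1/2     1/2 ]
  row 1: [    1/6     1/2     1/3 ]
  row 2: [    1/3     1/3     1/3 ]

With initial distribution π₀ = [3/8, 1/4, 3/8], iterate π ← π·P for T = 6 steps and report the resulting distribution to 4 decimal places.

t=0: π = [0.3750, 0.2500, 0.3750]
t=1: π = [0.1667, 0.4375, 0.3958]
t=2: π = [0.2049, 0.4340, 0.3611]
t=3: π = [0.1927, 0.4398, 0.3675]
t=4: π = [0.1958, 0.4388, 0.3655]
t=5: π = [0.1949, 0.4391, 0.3660]
t=6: π = [0.1952, 0.4390, 0.3658]

π = [0.1952, 0.4390, 0.3658]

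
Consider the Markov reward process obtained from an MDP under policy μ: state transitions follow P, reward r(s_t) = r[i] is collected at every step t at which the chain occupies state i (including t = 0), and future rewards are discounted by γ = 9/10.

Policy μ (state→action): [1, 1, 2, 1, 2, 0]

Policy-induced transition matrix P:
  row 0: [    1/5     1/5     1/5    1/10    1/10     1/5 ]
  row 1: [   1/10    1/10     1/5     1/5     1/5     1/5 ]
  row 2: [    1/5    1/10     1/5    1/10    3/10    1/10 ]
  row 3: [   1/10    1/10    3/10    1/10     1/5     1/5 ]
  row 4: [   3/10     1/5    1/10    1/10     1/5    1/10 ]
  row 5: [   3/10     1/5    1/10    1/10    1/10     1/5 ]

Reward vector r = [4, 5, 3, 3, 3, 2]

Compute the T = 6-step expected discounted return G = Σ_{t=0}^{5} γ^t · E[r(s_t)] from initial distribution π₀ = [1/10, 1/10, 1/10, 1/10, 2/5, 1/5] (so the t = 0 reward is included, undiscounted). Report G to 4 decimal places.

t=0: π = [0.1000, 0.1000, 0.1000, 0.1000, 0.4000, 0.2000], E[r] = 3.1000, γ^t·E[r] = 3.100000, running G = 3.100000
t=1: π = [0.2400, 0.1700, 0.1500, 0.1100, 0.1800, 0.1500], E[r] = 3.4300, γ^t·E[r] = 3.087000, running G = 6.187000
t=2: π = [0.2050, 0.1570, 0.1780, 0.1170, 0.1760, 0.1670], E[r] = 3.3520, γ^t·E[r] = 2.715120, running G = 8.902120
t=3: π = [0.2069, 0.1548, 0.1774, 0.1157, 0.1806, 0.1646], E[r] = 3.3519, γ^t·E[r] = 2.443535, running G = 11.345655
t=4: π = [0.2075, 0.1552, 0.1771, 0.1155, 0.1806, 0.1642], E[r] = 3.3537, γ^t·E[r] = 2.200356, running G = 13.546011
t=5: π = [0.2074, 0.1552, 0.1771, 0.1155, 0.1805, 0.1642], E[r] = 3.3536, γ^t·E[r] = 1.980283, running G = 15.526294

G = 15.5263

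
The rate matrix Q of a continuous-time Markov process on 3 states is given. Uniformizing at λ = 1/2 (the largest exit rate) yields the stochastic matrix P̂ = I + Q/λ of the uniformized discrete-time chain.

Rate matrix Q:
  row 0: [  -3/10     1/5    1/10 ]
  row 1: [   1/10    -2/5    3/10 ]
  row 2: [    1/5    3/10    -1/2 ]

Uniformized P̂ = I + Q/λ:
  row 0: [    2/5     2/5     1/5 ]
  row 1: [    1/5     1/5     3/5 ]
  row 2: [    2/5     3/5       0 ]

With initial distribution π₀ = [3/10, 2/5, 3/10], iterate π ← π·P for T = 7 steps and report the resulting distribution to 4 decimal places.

π = [0.3235, 0.3823, 0.2942]

t=0: π = [0.3000, 0.4000, 0.3000]
t=1: π = [0.3200, 0.3800, 0.3000]
t=2: π = [0.3240, 0.3840, 0.2920]
t=3: π = [0.3232, 0.3816, 0.2952]
t=4: π = [0.3237, 0.3827, 0.2936]
t=5: π = [0.3235, 0.3822, 0.2944]
t=6: π = [0.3236, 0.3824, 0.2940]
t=7: π = [0.3235, 0.3823, 0.2942]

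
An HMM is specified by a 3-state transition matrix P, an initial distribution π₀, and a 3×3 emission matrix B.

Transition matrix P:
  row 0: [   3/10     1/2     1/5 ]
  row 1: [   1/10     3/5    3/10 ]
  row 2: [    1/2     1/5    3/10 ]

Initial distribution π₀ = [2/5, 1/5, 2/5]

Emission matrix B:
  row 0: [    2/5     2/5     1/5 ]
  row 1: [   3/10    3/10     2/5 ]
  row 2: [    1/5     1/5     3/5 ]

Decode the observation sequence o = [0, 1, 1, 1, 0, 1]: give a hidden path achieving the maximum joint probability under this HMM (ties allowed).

path = [0, 1, 1, 1, 1, 1]

t=0: δ = [1.600e-01, 6.000e-02, 8.000e-02]  (obs o_0=0)
t=1: δ = [1.920e-02, 2.400e-02, 6.400e-03]  ψ = [0, 0, 0]  (obs o_1=1)
t=2: δ = [2.304e-03, 4.320e-03, 1.440e-03]  ψ = [0, 1, 1]  (obs o_2=1)
t=3: δ = [2.880e-04, 7.776e-04, 2.592e-04]  ψ = [2, 1, 1]  (obs o_3=1)
t=4: δ = [5.184e-05, 1.400e-04, 4.666e-05]  ψ = [2, 1, 1]  (obs o_4=0)
t=5: δ = [9.331e-06, 2.519e-05, 8.398e-06]  ψ = [2, 1, 1]  (obs o_5=1)
backtrack: best end state = 1; path = [0, 1, 1, 1, 1, 1]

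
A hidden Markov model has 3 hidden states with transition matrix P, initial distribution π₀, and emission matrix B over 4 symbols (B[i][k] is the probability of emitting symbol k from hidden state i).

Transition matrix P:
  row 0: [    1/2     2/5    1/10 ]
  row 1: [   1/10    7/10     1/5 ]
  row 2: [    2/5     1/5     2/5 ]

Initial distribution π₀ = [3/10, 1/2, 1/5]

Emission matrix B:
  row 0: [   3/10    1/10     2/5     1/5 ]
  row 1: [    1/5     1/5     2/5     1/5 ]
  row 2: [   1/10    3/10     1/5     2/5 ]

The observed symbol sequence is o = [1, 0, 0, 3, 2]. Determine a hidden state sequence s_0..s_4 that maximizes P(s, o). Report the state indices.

path = [1, 1, 1, 1, 1]

t=0: δ = [3.000e-02, 1.000e-01, 6.000e-02]  (obs o_0=1)
t=1: δ = [7.200e-03, 1.400e-02, 2.400e-03]  ψ = [2, 1, 2]  (obs o_1=0)
t=2: δ = [1.080e-03, 1.960e-03, 2.800e-04]  ψ = [0, 1, 1]  (obs o_2=0)
t=3: δ = [1.080e-04, 2.744e-04, 1.568e-04]  ψ = [0, 1, 1]  (obs o_3=3)
t=4: δ = [2.509e-05, 7.683e-05, 1.254e-05]  ψ = [2, 1, 2]  (obs o_4=2)
backtrack: best end state = 1; path = [1, 1, 1, 1, 1]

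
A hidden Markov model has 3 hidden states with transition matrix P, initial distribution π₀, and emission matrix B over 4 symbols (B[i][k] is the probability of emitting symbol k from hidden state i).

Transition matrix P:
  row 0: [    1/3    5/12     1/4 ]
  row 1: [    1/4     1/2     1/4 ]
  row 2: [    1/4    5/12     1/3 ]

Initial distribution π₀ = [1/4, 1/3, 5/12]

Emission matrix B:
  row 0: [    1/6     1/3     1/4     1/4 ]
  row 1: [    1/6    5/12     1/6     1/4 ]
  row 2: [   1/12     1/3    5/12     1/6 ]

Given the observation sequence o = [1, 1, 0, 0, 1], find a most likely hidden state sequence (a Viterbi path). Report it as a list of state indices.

path = [1, 1, 1, 1, 1]

t=0: δ = [8.333e-02, 1.389e-01, 1.389e-01]  (obs o_0=1)
t=1: δ = [1.157e-02, 2.894e-02, 1.543e-02]  ψ = [1, 1, 2]  (obs o_1=1)
t=2: δ = [1.206e-03, 2.411e-03, 6.028e-04]  ψ = [1, 1, 1]  (obs o_2=0)
t=3: δ = [1.005e-04, 2.009e-04, 5.023e-05]  ψ = [1, 1, 1]  (obs o_3=0)
t=4: δ = [1.674e-05, 4.186e-05, 1.674e-05]  ψ = [1, 1, 1]  (obs o_4=1)
backtrack: best end state = 1; path = [1, 1, 1, 1, 1]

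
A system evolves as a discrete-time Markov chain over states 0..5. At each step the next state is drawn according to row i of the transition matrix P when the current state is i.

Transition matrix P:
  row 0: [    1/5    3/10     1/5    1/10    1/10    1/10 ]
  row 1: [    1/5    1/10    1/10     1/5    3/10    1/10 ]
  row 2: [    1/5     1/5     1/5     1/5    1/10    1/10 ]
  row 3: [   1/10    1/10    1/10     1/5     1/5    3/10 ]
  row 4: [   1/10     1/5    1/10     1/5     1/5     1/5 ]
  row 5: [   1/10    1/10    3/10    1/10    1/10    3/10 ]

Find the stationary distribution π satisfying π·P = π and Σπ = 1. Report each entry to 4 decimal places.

π = [0.1480, 0.1631, 0.1692, 0.1665, 0.1659, 0.1873]

Balance equations π_j = Σ_i π_i·P[i][j]:
  π_0 = 1/5·π_0 + 1/5·π_1 + 1/5·π_2 + 1/10·π_3 + 1/10·π_4 + 1/10·π_5
  π_1 = 3/10·π_0 + 1/10·π_1 + 1/5·π_2 + 1/10·π_3 + 1/5·π_4 + 1/10·π_5
  π_2 = 1/5·π_0 + 1/10·π_1 + 1/5·π_2 + 1/10·π_3 + 1/10·π_4 + 3/10·π_5
  π_3 = 1/10·π_0 + 1/5·π_1 + 1/5·π_2 + 1/5·π_3 + 1/5·π_4 + 1/10·π_5
  π_4 = 1/10·π_0 + 3/10·π_1 + 1/10·π_2 + 1/5·π_3 + 1/5·π_4 + 1/10·π_5
  normalize: π_0 + π_1 + π_2 + π_3 + π_4 + π_5 = 1
Solving the linear system gives exactly π = [11929/80583, 13144/80583, 13634/80583, 13414/80583, 4455/26861, 15097/80583].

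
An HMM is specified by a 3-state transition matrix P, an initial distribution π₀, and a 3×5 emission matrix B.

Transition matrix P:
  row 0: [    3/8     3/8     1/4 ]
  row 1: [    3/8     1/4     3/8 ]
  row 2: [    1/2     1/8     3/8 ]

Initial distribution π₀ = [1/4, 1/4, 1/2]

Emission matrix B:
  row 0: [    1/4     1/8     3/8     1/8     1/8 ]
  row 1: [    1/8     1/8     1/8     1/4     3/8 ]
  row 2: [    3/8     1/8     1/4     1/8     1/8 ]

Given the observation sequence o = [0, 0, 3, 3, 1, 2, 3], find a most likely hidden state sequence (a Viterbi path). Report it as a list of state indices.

t=0: δ = [6.250e-02, 3.125e-02, 1.875e-01]  (obs o_0=0)
t=1: δ = [2.344e-02, 2.930e-03, 2.637e-02]  ψ = [2, 0, 2]  (obs o_1=0)
t=2: δ = [1.648e-03, 2.197e-03, 1.236e-03]  ψ = [2, 0, 2]  (obs o_2=3)
t=3: δ = [1.030e-04, 1.545e-04, 1.030e-04]  ψ = [1, 0, 1]  (obs o_3=3)
t=4: δ = [7.242e-06, 4.828e-06, 7.242e-06]  ψ = [1, 0, 1]  (obs o_4=1)
t=5: δ = [1.358e-06, 3.395e-07, 6.789e-07]  ψ = [2, 0, 2]  (obs o_5=2)
t=6: δ = [6.365e-08, 1.273e-07, 4.243e-08]  ψ = [0, 0, 0]  (obs o_6=3)
backtrack: best end state = 1; path = [2, 2, 0, 1, 2, 0, 1]

path = [2, 2, 0, 1, 2, 0, 1]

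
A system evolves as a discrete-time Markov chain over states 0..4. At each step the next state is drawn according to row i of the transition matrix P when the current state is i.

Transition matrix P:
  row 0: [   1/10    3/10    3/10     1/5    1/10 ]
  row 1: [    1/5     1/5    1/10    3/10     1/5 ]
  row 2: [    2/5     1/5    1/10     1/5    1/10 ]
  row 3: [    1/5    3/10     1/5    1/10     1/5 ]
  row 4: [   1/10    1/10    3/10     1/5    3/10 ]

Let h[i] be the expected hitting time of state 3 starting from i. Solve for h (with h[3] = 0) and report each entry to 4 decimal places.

First-step conditioning: h[3] = 0; for i ≠ 3, h[i] = 1 + Σ_k P[i][k]·h[k].
  h[0] = 1 + 1/10·h[0] + 3/10·h[1] + 3/10·h[2] + 1/10·h[4]
  h[1] = 1 + 1/5·h[0] + 1/5·h[1] + 1/10·h[2] + 1/5·h[4]
  h[2] = 1 + 2/5·h[0] + 1/5·h[1] + 1/10·h[2] + 1/10·h[4]
  h[4] = 1 + 1/10·h[0] + 1/10·h[1] + 3/10·h[2] + 3/10·h[4]
Solving the 4×4 linear system over states ≠ 3 gives exactly h = [665/148, 605/148, 335/74, 0, 170/37] (h[3] = 0 is the target).

h = [4.4932, 4.0878, 4.5270, 0.0000, 4.5946]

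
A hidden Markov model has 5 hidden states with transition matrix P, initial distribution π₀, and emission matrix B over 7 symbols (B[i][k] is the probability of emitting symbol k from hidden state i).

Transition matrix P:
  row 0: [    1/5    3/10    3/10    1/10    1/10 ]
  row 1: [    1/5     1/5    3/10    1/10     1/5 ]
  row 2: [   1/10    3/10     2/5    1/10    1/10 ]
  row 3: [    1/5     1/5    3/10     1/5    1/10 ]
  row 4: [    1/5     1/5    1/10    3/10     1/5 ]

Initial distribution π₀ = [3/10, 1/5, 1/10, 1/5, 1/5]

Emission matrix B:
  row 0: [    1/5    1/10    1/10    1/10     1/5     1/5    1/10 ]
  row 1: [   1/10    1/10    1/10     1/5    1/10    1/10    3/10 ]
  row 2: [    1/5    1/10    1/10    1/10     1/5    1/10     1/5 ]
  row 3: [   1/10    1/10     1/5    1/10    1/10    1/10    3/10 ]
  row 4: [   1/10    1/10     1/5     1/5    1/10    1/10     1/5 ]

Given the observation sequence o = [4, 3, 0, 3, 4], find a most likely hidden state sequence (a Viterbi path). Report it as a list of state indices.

t=0: δ = [6.000e-02, 2.000e-02, 2.000e-02, 2.000e-02, 2.000e-02]  (obs o_0=4)
t=1: δ = [1.200e-03, 3.600e-03, 1.800e-03, 6.000e-04, 1.200e-03]  ψ = [0, 0, 0, 0, 0]  (obs o_1=3)
t=2: δ = [1.440e-04, 7.200e-05, 2.160e-04, 3.600e-05, 7.200e-05]  ψ = [1, 1, 1, 1, 1]  (obs o_2=0)
t=3: δ = [2.880e-06, 1.296e-05, 8.640e-06, 2.160e-06, 4.320e-06]  ψ = [0, 2, 2, 2, 2]  (obs o_3=3)
t=4: δ = [5.184e-07, 2.592e-07, 7.776e-07, 1.296e-07, 2.592e-07]  ψ = [1, 1, 1, 1, 1]  (obs o_4=4)
backtrack: best end state = 2; path = [0, 1, 2, 1, 2]

path = [0, 1, 2, 1, 2]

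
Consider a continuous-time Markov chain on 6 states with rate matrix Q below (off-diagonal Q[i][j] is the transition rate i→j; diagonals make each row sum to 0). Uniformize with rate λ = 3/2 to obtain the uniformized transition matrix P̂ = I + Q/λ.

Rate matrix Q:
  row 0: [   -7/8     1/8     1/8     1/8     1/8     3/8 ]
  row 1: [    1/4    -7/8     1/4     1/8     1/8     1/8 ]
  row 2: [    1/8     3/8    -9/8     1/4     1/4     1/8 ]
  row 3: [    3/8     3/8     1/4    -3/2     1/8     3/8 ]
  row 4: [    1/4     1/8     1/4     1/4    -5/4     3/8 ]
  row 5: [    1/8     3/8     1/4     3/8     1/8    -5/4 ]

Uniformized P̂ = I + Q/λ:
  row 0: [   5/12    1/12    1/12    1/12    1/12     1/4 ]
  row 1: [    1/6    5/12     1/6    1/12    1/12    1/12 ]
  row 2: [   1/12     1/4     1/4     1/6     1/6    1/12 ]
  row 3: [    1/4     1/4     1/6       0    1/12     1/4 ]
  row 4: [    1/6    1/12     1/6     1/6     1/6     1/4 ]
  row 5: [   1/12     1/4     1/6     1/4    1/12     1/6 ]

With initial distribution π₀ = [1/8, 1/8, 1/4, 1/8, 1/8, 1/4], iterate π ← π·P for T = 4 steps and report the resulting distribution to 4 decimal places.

π = [0.1985, 0.2395, 0.1640, 0.1235, 0.1059, 0.1685]

t=0: π = [0.1250, 0.1250, 0.2500, 0.1250, 0.1250, 0.2500]
t=1: π = [0.1667, 0.2292, 0.1771, 0.1458, 0.1146, 0.1667]
t=2: π = [0.1918, 0.2413, 0.1675, 0.1233, 0.1076, 0.1684]
t=3: π = [0.1969, 0.2403, 0.1646, 0.1241, 0.1063, 0.1678]
t=4: π = [0.1985, 0.2395, 0.1640, 0.1235, 0.1059, 0.1685]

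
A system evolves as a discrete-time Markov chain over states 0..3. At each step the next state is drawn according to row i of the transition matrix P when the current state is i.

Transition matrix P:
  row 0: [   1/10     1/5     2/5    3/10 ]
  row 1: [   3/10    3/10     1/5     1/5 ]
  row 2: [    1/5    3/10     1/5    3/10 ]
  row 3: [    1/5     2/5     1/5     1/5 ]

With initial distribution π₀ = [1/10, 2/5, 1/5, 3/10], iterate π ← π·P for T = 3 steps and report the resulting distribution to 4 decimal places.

t=0: π = [0.1000, 0.4000, 0.2000, 0.3000]
t=1: π = [0.2300, 0.3200, 0.2200, 0.2300]
t=2: π = [0.2090, 0.3000, 0.2460, 0.2450]
t=3: π = [0.2091, 0.3036, 0.2418, 0.2455]

π = [0.2091, 0.3036, 0.2418, 0.2455]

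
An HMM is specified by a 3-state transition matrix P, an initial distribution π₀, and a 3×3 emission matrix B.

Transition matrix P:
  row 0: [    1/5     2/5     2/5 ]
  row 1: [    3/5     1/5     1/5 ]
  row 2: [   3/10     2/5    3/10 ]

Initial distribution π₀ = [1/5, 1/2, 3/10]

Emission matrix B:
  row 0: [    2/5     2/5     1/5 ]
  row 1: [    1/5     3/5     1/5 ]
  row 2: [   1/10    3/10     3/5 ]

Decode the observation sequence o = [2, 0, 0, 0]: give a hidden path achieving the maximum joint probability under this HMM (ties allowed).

t=0: δ = [4.000e-02, 1.000e-01, 1.800e-01]  (obs o_0=2)
t=1: δ = [2.400e-02, 1.440e-02, 5.400e-03]  ψ = [1, 2, 2]  (obs o_1=0)
t=2: δ = [3.456e-03, 1.920e-03, 9.600e-04]  ψ = [1, 0, 0]  (obs o_2=0)
t=3: δ = [4.608e-04, 2.765e-04, 1.382e-04]  ψ = [1, 0, 0]  (obs o_3=0)
backtrack: best end state = 0; path = [1, 0, 1, 0]

path = [1, 0, 1, 0]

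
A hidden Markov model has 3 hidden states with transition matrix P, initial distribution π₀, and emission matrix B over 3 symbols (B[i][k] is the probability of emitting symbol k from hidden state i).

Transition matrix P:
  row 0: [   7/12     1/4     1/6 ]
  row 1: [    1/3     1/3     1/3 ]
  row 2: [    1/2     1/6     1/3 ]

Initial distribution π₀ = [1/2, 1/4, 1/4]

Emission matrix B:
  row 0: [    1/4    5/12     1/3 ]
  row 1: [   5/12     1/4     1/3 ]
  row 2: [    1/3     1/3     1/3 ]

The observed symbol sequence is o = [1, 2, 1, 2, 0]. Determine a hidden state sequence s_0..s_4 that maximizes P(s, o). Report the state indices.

t=0: δ = [2.083e-01, 6.250e-02, 8.333e-02]  (obs o_0=1)
t=1: δ = [4.051e-02, 1.736e-02, 1.157e-02]  ψ = [0, 0, 0]  (obs o_1=2)
t=2: δ = [9.846e-03, 2.532e-03, 2.251e-03]  ψ = [0, 0, 0]  (obs o_2=1)
t=3: δ = [1.915e-03, 8.205e-04, 5.470e-04]  ψ = [0, 0, 0]  (obs o_3=2)
t=4: δ = [2.792e-04, 1.994e-04, 1.064e-04]  ψ = [0, 0, 0]  (obs o_4=0)
backtrack: best end state = 0; path = [0, 0, 0, 0, 0]

path = [0, 0, 0, 0, 0]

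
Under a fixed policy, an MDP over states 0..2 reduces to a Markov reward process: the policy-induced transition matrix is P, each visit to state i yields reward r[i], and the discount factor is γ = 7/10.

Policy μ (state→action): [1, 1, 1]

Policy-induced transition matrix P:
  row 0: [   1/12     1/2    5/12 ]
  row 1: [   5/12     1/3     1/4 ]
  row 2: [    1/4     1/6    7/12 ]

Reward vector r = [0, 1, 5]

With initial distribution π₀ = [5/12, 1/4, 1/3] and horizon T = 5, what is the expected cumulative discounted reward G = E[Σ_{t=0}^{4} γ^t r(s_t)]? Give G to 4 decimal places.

t=0: π = [0.4167, 0.2500, 0.3333], E[r] = 1.9167, γ^t·E[r] = 1.916667, running G = 1.916667
t=1: π = [0.2222, 0.3472, 0.4306], E[r] = 2.5000, γ^t·E[r] = 1.750000, running G = 3.666667
t=2: π = [0.2708, 0.2986, 0.4306], E[r] = 2.4514, γ^t·E[r] = 1.201181, running G = 4.867847
t=3: π = [0.2546, 0.3067, 0.4387], E[r] = 2.5000, γ^t·E[r] = 0.857500, running G = 5.725347
t=4: π = [0.2587, 0.3027, 0.4387], E[r] = 2.4959, γ^t·E[r] = 0.599277, running G = 6.324625

G = 6.3246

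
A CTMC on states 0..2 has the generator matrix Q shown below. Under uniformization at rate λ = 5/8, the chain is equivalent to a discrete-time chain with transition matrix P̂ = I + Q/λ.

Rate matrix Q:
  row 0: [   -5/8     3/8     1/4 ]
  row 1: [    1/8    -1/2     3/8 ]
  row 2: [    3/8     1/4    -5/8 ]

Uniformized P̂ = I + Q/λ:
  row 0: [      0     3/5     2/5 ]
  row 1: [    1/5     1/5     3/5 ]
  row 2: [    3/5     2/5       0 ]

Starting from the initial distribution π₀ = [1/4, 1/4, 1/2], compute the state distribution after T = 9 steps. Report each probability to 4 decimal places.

t=0: π = [0.2500, 0.2500, 0.5000]
t=1: π = [0.3500, 0.4000, 0.2500]
t=2: π = [0.2300, 0.3900, 0.3800]
t=3: π = [0.3060, 0.3680, 0.3260]
t=4: π = [0.2692, 0.3876, 0.3432]
t=5: π = [0.2834, 0.3763, 0.3402]
t=6: π = [0.2794, 0.3814, 0.3392]
t=7: π = [0.2798, 0.3796, 0.3406]
t=8: π = [0.2803, 0.3800, 0.3397]
t=9: π = [0.2798, 0.3801, 0.3401]

π = [0.2798, 0.3801, 0.3401]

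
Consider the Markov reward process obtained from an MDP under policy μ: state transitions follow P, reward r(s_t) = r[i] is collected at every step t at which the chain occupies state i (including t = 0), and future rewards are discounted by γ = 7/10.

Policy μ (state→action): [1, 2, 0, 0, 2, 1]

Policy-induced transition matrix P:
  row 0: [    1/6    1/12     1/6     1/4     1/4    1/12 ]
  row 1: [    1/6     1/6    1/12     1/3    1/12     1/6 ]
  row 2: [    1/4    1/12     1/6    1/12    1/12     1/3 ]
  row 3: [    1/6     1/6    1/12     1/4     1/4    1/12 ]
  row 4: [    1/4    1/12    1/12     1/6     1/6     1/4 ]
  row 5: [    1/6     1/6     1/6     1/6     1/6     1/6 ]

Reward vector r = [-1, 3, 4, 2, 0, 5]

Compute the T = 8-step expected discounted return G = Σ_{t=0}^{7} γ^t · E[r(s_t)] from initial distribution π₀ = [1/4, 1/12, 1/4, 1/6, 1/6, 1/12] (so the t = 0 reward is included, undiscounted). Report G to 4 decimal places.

t=0: π = [0.2500, 0.0833, 0.2500, 0.1667, 0.1667, 0.0833], E[r] = 1.7500, γ^t·E[r] = 1.750000, running G = 1.750000
t=1: π = [0.2014, 0.1111, 0.1319, 0.1944, 0.1736, 0.1875], E[r] = 1.9861, γ^t·E[r] = 1.390278, running G = 3.140278
t=2: π = [0.1921, 0.1244, 0.1267, 0.2072, 0.1794, 0.1701], E[r] = 1.9531, γ^t·E[r] = 0.957031, running G = 4.097309
t=3: π = [0.1922, 0.1251, 0.1241, 0.2101, 0.1790, 0.1695], E[r] = 1.9471, γ^t·E[r] = 0.667871, running G = 4.765180
t=4: π = [0.1919, 0.1254, 0.1238, 0.2107, 0.1794, 0.1687], E[r] = 1.9446, γ^t·E[r] = 0.466903, running G = 5.232082
t=5: π = [0.1919, 0.1254, 0.1237, 0.2108, 0.1795, 0.1687], E[r] = 1.9442, γ^t·E[r] = 0.326763, running G = 5.558845
t=6: π = [0.1919, 0.1254, 0.1237, 0.2108, 0.1795, 0.1687], E[r] = 1.9441, γ^t·E[r] = 0.228722, running G = 5.787567
t=7: π = [0.1919, 0.1254, 0.1237, 0.2108, 0.1795, 0.1687], E[r] = 1.9441, γ^t·E[r] = 0.160104, running G = 5.947671

G = 5.9477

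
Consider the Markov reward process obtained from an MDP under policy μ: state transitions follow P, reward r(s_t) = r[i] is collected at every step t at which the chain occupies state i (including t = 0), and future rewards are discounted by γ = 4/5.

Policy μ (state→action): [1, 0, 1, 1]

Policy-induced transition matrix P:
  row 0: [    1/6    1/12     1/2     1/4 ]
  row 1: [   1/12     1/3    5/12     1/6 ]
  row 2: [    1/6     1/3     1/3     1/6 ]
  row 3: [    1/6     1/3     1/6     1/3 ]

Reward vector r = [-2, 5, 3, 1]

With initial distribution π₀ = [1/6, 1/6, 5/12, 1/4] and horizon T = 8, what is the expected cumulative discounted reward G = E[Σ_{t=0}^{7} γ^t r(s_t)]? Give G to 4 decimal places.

t=0: π = [0.1667, 0.1667, 0.4167, 0.2500], E[r] = 2.0000, γ^t·E[r] = 2.000000, running G = 2.000000
t=1: π = [0.1528, 0.2917, 0.3333, 0.2222], E[r] = 2.3750, γ^t·E[r] = 1.900000, running G = 3.900000
t=2: π = [0.1424, 0.2951, 0.3461, 0.2164], E[r] = 2.4456, γ^t·E[r] = 1.565185, running G = 5.465185
t=3: π = [0.1421, 0.2977, 0.3456, 0.2146], E[r] = 2.4559, γ^t·E[r] = 1.257432, running G = 6.722617
t=4: π = [0.1419, 0.2978, 0.3461, 0.2143], E[r] = 2.4578, γ^t·E[r] = 1.006719, running G = 7.729337
t=5: π = [0.1418, 0.2979, 0.3461, 0.2142], E[r] = 2.4581, γ^t·E[r] = 0.805469, running G = 8.534805
t=6: π = [0.1418, 0.2979, 0.3461, 0.2142], E[r] = 2.4581, γ^t·E[r] = 0.644388, running G = 9.179194
t=7: π = [0.1418, 0.2979, 0.3461, 0.2142], E[r] = 2.4582, γ^t·E[r] = 0.515512, running G = 9.694706

G = 9.6947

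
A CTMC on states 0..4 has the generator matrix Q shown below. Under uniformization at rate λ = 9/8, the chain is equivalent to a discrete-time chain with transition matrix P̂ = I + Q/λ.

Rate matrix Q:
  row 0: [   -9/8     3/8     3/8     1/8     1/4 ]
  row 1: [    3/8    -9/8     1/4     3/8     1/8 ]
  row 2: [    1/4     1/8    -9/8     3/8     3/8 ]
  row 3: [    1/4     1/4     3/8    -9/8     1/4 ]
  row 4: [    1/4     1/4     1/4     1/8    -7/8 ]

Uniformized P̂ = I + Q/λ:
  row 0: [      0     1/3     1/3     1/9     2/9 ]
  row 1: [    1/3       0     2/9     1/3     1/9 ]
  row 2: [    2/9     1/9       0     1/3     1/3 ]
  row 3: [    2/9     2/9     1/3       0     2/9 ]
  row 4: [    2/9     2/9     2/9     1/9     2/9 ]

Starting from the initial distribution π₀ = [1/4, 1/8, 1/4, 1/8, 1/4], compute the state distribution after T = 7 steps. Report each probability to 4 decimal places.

π = [0.1982, 0.1802, 0.2162, 0.1792, 0.2262]

t=0: π = [0.2500, 0.1250, 0.2500, 0.1250, 0.2500]
t=1: π = [0.1806, 0.1944, 0.2083, 0.1806, 0.2361]
t=2: π = [0.2037, 0.1759, 0.2160, 0.1806, 0.2238]
t=3: π = [0.1965, 0.1818, 0.2169, 0.1782, 0.2267]
t=4: π = [0.1988, 0.1796, 0.2156, 0.1799, 0.2261]
t=5: π = [0.1980, 0.1804, 0.2164, 0.1789, 0.2262]
t=6: π = [0.1983, 0.1801, 0.2160, 0.1794, 0.2262]
t=7: π = [0.1982, 0.1802, 0.2162, 0.1792, 0.2262]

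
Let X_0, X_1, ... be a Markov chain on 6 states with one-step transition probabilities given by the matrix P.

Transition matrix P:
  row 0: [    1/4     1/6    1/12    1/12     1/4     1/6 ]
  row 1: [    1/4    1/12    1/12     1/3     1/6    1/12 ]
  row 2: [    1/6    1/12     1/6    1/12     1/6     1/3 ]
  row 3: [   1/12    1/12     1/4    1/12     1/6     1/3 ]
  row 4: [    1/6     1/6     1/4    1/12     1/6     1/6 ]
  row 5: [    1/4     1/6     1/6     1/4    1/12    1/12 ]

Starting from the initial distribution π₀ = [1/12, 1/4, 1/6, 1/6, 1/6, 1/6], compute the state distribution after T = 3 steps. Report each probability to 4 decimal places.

t=0: π = [0.0833, 0.2500, 0.1667, 0.1667, 0.1667, 0.1667]
t=1: π = [0.1944, 0.1181, 0.1667, 0.1736, 0.1597, 0.1875]
t=2: π = [0.1939, 0.1285, 0.1684, 0.1441, 0.1672, 0.1979]
t=3: π = [0.1980, 0.1299, 0.1658, 0.1484, 0.1663, 0.1916]

π = [0.1980, 0.1299, 0.1658, 0.1484, 0.1663, 0.1916]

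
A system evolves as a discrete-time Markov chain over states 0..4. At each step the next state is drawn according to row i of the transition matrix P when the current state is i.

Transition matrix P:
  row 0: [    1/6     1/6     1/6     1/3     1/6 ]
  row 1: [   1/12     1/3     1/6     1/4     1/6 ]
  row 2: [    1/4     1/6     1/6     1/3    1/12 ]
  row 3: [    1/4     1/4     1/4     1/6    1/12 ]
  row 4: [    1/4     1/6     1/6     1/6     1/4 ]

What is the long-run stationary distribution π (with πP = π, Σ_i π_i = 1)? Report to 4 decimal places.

π = [0.1962, 0.2249, 0.1874, 0.2493, 0.1421]

Balance equations π_j = Σ_i π_i·P[i][j]:
  π_0 = 1/6·π_0 + 1/12·π_1 + 1/4·π_2 + 1/4·π_3 + 1/4·π_4
  π_1 = 1/6·π_0 + 1/3·π_1 + 1/6·π_2 + 1/4·π_3 + 1/6·π_4
  π_2 = 1/6·π_0 + 1/6·π_1 + 1/6·π_2 + 1/4·π_3 + 1/6·π_4
  π_3 = 1/3·π_0 + 1/4·π_1 + 1/3·π_2 + 1/6·π_3 + 1/6·π_4
  normalize: π_0 + π_1 + π_2 + π_3 + π_4 = 1
Solving the linear system gives exactly π = [225/1147, 258/1147, 215/1147, 286/1147, 163/1147].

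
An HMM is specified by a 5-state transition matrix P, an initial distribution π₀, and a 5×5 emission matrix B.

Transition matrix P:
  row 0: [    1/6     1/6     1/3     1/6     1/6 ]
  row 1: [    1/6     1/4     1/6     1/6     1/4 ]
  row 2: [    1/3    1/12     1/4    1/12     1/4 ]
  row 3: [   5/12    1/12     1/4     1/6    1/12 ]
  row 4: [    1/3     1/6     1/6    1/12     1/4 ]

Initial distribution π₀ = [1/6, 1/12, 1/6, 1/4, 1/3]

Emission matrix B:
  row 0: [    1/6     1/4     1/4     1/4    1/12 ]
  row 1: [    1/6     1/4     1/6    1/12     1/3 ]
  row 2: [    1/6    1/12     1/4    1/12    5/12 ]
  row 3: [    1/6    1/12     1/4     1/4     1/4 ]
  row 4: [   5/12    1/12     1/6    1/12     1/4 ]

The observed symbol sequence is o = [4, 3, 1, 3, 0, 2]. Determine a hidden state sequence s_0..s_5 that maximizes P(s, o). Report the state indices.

t=0: δ = [1.389e-02, 2.778e-02, 6.944e-02, 6.250e-02, 8.333e-02]  (obs o_0=4)
t=1: δ = [6.944e-03, 1.157e-03, 1.447e-03, 2.604e-03, 1.736e-03]  ψ = [4, 4, 2, 3, 4]  (obs o_1=3)
t=2: δ = [2.894e-04, 2.894e-04, 1.929e-04, 9.645e-05, 9.645e-05]  ψ = [0, 0, 0, 0, 0]  (obs o_2=1)
t=3: δ = [1.608e-05, 6.028e-06, 8.038e-06, 1.206e-05, 6.028e-06]  ψ = [2, 1, 0, 0, 1]  (obs o_3=3)
t=4: δ = [8.372e-07, 4.465e-07, 8.931e-07, 4.465e-07, 1.116e-06]  ψ = [3, 0, 0, 0, 0]  (obs o_4=0)
t=5: δ = [9.303e-08, 3.101e-08, 6.977e-08, 3.489e-08, 4.651e-08]  ψ = [4, 4, 0, 0, 4]  (obs o_5=2)
backtrack: best end state = 0; path = [4, 0, 2, 0, 4, 0]

path = [4, 0, 2, 0, 4, 0]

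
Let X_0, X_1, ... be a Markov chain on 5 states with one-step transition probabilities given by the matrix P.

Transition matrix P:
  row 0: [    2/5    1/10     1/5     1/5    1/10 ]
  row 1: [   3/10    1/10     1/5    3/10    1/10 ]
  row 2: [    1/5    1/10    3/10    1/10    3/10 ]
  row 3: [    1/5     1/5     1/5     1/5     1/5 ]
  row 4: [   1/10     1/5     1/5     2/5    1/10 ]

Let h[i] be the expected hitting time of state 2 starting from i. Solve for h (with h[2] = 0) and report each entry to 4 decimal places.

h = [5.0000, 5.0000, 0.0000, 5.0000, 5.0000]

First-step conditioning: h[2] = 0; for i ≠ 2, h[i] = 1 + Σ_k P[i][k]·h[k].
  h[0] = 1 + 2/5·h[0] + 1/10·h[1] + 1/5·h[3] + 1/10·h[4]
  h[1] = 1 + 3/10·h[0] + 1/10·h[1] + 3/10·h[3] + 1/10·h[4]
  h[3] = 1 + 1/5·h[0] + 1/5·h[1] + 1/5·h[3] + 1/5·h[4]
  h[4] = 1 + 1/10·h[0] + 1/5·h[1] + 2/5·h[3] + 1/10·h[4]
Solving the 4×4 linear system over states ≠ 2 gives exactly h = [5, 5, 0, 5, 5] (h[2] = 0 is the target).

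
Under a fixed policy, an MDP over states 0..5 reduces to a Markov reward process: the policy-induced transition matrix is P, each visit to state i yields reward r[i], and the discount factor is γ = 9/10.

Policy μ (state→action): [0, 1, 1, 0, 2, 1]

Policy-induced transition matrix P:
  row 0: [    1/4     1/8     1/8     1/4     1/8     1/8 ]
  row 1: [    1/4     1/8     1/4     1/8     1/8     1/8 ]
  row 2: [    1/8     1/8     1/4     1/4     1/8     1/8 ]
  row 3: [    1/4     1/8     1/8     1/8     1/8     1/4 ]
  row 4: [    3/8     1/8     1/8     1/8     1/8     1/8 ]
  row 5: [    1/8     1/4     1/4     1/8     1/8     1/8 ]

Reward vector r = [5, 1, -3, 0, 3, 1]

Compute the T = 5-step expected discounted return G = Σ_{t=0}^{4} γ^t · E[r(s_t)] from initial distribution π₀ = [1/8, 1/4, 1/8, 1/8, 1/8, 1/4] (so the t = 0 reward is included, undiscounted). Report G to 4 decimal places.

t=0: π = [0.1250, 0.2500, 0.1250, 0.1250, 0.1250, 0.2500], E[r] = 1.1250, γ^t·E[r] = 1.125000, running G = 1.125000
t=1: π = [0.2188, 0.1563, 0.2031, 0.1563, 0.1250, 0.1406], E[r] = 1.1563, γ^t·E[r] = 1.040625, running G = 2.165625
t=2: π = [0.2227, 0.1426, 0.1875, 0.1777, 0.1250, 0.1445], E[r] = 1.2129, γ^t·E[r] = 0.982441, running G = 3.148066
t=3: π = [0.2241, 0.1431, 0.1843, 0.1763, 0.1250, 0.1472], E[r] = 1.2329, γ^t·E[r] = 0.898792, running G = 4.046858
t=4: π = [0.2242, 0.1434, 0.1843, 0.1761, 0.1250, 0.1470], E[r] = 1.2334, γ^t·E[r] = 0.809213, running G = 4.856071

G = 4.8561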